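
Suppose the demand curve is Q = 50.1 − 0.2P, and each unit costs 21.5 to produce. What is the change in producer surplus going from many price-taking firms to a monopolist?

Inverting demand: P = 250.5 − 5Q.
Under competition P = MC = 21.5, so Q = (250.5 − 21.5)/5 = 45.8.
PS = (21.5 − 21.5)·45.8 = 0.
A monopolist chooses Q where MR = MC. MR = 250.5 − 10Q; setting this equal to 21.5 gives Q = 22.9 and P = 136.
PS = (136 − 21.5)·22.9 = 2622.05.
Change in producer surplus: 2622.05 − 0 = 2622.05.

Producer surplus rises by 2622.05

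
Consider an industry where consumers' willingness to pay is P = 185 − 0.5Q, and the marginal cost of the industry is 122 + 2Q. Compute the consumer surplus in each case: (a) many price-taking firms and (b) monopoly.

Competitive equilibrium sets price equal to marginal cost: 185 − 0.5Q = 122 + 2Q, so Q = 25.2 and P = 172.4.
CS = ½·(185 − 172.4)·25.2 = 158.76.
The monopolist equates marginal revenue to marginal cost: 185 − Q = 122 + 2Q, so Q = 21. From demand, P = 174.5.
CS = ½·(185 − 174.5)·21 = 110.25.

Competition: CS = 158.76; Monopoly: CS = 110.25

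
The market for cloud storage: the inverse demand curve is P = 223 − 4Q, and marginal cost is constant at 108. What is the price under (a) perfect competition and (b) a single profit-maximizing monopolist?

Under competition P = MC = 108, so Q = (223 − 108)/4 = 28.75.
The monopolist equates marginal revenue to marginal cost: 223 − 8Q = 108, so Q = 14.375. From demand, P = 165.5.

Competition: P = 108; Monopoly: P = 165.5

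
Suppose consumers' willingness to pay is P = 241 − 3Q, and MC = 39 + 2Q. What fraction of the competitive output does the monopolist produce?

Q_m/Q_c = 0.625

A monopolist chooses Q where MR = MC. MR = 241 − 6Q; setting this equal to 39 + 2Q gives Q = 25.25 and P = 165.25.
Under competition P = MC: 241 − 3Q = 39 + 2Q ⇒ Q = 40.4, P = 119.8.
Ratio Q_m/Q_c = 25.25/40.4 = 0.625.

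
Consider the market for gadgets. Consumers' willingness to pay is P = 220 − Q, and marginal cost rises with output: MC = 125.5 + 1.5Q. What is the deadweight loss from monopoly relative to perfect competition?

DWL = 145.8

Competitive equilibrium sets price equal to marginal cost: 220 − Q = 125.5 + 1.5Q, so Q = 37.8 and P = 182.2.
The monopolist equates marginal revenue to marginal cost: 220 − 2Q = 125.5 + 1.5Q, so Q = 27. From demand, P = 193.
CS = ½·(220 − 182.2)·37.8 = 714.42; PS = (182.2·37.8 − 125.5·37.8 − ½·1.5·37.8²) = 1071.63; TS = 1786.05.
CS = ½·(220 − 193)·27 = 364.5; PS = (193·27 − 125.5·27 − ½·1.5·27²) = 1275.75; TS = 1640.25.
DWL = 1786.05 − 1640.25 = 145.8.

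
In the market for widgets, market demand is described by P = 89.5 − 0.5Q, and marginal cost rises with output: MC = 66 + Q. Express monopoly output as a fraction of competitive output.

A monopolist chooses Q where MR = MC. MR = 89.5 − Q; setting this equal to 66 + Q gives Q = 11.75 and P = 83.625.
Under competition P = MC: 89.5 − 0.5Q = 66 + Q ⇒ Q = 47/3, P = 245/3.
Ratio Q_m/Q_c = 11.75/(47/3) = 0.75.

Q_m/Q_c = 0.75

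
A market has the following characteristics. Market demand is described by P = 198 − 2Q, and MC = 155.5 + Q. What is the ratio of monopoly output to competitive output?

Q_m/Q_c = 0.6

Monopoly sets MR = MC: 198 − 4Q = 155.5 + Q ⇒ Q = 8.5, P = 198 − 2·8.5 = 181.
Under competition P = MC: 198 − 2Q = 155.5 + Q ⇒ Q = 85/6, P = 509/3.
Ratio Q_m/Q_c = 8.5/(85/6) = 0.6.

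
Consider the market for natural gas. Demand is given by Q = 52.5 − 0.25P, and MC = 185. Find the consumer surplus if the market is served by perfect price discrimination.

CS = 0

Inverting demand: P = 210 − 4Q.
With perfect price discrimination, output is the efficient level Q = 6.25 (where demand meets MC), but every buyer pays their willingness to pay: CS = 0 and PS = total surplus.
CS = 0.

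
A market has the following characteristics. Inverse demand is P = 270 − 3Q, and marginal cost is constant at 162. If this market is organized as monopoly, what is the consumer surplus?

CS = 486

Monopoly sets MR = MC: 270 − 6Q = 162 ⇒ Q = 18, P = 270 − 3·18 = 216.
CS = ½·(270 − 216)·18 = 486.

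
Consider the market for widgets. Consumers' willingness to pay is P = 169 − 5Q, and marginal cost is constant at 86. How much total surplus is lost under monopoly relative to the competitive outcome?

DWL = 172.225

Competitive firms price at marginal cost: P = 86, giving Q = 16.6.
A monopolist chooses Q where MR = MC. MR = 169 − 10Q; setting this equal to 86 gives Q = 8.3 and P = 127.5.
DWL is the triangle between Q = 8.3 and Q = 16.6: ½·(16.6 − 8.3)·(127.5 − 86) = 172.225.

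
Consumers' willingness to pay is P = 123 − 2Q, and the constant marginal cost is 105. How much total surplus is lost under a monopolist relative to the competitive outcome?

DWL = 20.25

Under competition P = MC = 105, so Q = (123 − 105)/2 = 9.
A monopolist chooses Q where MR = MC. MR = 123 − 4Q; setting this equal to 105 gives Q = 4.5 and P = 114.
DWL is the triangle between Q = 4.5 and Q = 9: ½·(9 − 4.5)·(114 − 105) = 20.25.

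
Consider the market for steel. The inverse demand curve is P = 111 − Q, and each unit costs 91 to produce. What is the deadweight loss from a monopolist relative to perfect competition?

Competitive firms price at marginal cost: P = 91, giving Q = 20.
The monopolist equates marginal revenue to marginal cost: 111 − 2Q = 91, so Q = 10. From demand, P = 101.
DWL is the triangle between Q = 10 and Q = 20: ½·(20 − 10)·(101 − 91) = 50.

DWL = 50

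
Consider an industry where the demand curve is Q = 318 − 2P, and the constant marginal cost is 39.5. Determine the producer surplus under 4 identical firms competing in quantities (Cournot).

PS = 4569.68

Inverting demand: P = 159 − 0.5Q.
With 4 symmetric Cournot firms, each firm's FOC gives 159 − 2.5q = 39.5, so q = 47.8, Q = 4·47.8 = 191.2, and P = 63.4.
PS = (63.4 − 39.5)·191.2 = 4569.68.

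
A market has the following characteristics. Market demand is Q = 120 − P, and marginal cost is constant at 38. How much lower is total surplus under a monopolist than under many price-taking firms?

Inverting demand: P = 120 − Q.
Perfect competition: P = MC = 38, so 120 − Q = 38 and Q = 82.
CS = ½·(120 − 38)·82 = 3362; PS = (38 − 38)·82 = 0; TS = 3362.
The monopolist equates marginal revenue to marginal cost: 120 − 2Q = 38, so Q = 41. From demand, P = 79.
CS = ½·(120 − 79)·41 = 840.5; PS = (79 − 38)·41 = 1681; TS = 2521.5.
Change in total surplus: 2521.5 − 3362 = −840.5.

Total surplus falls by 840.5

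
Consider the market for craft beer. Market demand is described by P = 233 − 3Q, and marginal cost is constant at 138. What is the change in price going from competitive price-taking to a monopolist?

P rises by 47.5

Competitive firms price at marginal cost: P = 138, giving Q = 95/3.
A monopolist chooses Q where MR = MC. MR = 233 − 6Q; setting this equal to 138 gives Q = 95/6 and P = 185.5.
Change in price: 185.5 − 138 = 47.5.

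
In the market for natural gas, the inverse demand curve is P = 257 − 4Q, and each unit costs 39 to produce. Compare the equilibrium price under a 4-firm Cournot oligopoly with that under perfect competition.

With 4 symmetric Cournot firms, each firm's FOC gives 257 − 20q = 39, so q = 10.9, Q = 4·10.9 = 43.6, and P = 82.6.
Competitive firms price at marginal cost: P = 39, giving Q = 54.5.

Cournot: P = 82.6; Competition: P = 39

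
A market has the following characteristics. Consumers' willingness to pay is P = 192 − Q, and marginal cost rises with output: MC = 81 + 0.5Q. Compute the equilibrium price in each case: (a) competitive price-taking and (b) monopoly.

Under competition P = MC: 192 − Q = 81 + 0.5Q ⇒ Q = 74, P = 118.
Monopoly sets MR = MC: 192 − 2Q = 81 + 0.5Q ⇒ Q = 44.4, P = 192 − 44.4 = 147.6.

Competition: P = 118; Monopoly: P = 147.6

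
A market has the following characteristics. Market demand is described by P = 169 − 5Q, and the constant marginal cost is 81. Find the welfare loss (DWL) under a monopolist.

DWL = 193.6

Competitive firms price at marginal cost: P = 81, giving Q = 17.6.
The monopolist equates marginal revenue to marginal cost: 169 − 10Q = 81, so Q = 8.8. From demand, P = 125.
DWL is the triangle between Q = 8.8 and Q = 17.6: ½·(17.6 − 8.8)·(125 − 81) = 193.6.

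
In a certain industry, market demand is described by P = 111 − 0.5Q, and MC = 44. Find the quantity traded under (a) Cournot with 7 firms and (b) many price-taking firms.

In a 7-firm Cournot equilibrium, symmetry and the first-order condition give q = (111 − 44)/(4) = 16.75. So Q = 117.25 and P = 52.375.
Competitive firms price at marginal cost: P = 44, giving Q = 134.

Cournot: Q = 117.25; Competition: Q = 134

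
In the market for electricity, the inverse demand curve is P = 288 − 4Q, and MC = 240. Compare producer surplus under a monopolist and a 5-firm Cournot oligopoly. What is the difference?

PS falls by 64

Monopoly sets MR = MC: 288 − 8Q = 240 ⇒ Q = 6, P = 288 − 4·6 = 264.
PS = (264 − 240)·6 = 144.
With 5 symmetric Cournot firms, each firm's FOC gives 288 − 24q = 240, so q = 2, Q = 5·2 = 10, and P = 248.
PS = (248 − 240)·10 = 80.
Change in producer surplus: 80 − 144 = −64.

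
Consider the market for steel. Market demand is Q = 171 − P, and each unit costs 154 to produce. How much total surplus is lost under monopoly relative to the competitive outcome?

DWL = 36.125

Inverting demand: P = 171 − Q.
Under competition P = MC = 154, so Q = (171 − 154)/1 = 17.
A monopolist chooses Q where MR = MC. MR = 171 − 2Q; setting this equal to 154 gives Q = 8.5 and P = 162.5.
DWL is the triangle between Q = 8.5 and Q = 17: ½·(17 − 8.5)·(162.5 − 154) = 36.125.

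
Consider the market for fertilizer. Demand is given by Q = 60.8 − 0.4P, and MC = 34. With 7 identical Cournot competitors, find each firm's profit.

Inverting demand: P = 152 − 2.5Q.
In a 7-firm Cournot equilibrium, symmetry and the first-order condition give q = (152 − 34)/(20) = 5.9. So Q = 41.3 and P = 48.75.
Each firm's profit = (48.75 − 34)·5.9 = 87.025.

π_i = 87.025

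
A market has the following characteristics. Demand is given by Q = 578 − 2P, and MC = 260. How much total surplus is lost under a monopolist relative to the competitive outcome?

DWL = 210.25

Inverting demand: P = 289 − 0.5Q.
Competitive firms price at marginal cost: P = 260, giving Q = 58.
Monopoly sets MR = MC: 289 − Q = 260 ⇒ Q = 29, P = 289 − 0.5·29 = 274.5.
DWL is the triangle between Q = 29 and Q = 58: ½·(58 − 29)·(274.5 − 260) = 210.25.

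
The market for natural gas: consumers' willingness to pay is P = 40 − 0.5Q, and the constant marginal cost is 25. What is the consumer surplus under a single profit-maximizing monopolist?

A monopolist chooses Q where MR = MC. MR = 40 − Q; setting this equal to 25 gives Q = 15 and P = 32.5.
CS = ½·(40 − 32.5)·15 = 56.25.

CS = 56.25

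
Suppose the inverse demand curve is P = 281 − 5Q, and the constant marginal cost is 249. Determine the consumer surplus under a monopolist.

A monopolist chooses Q where MR = MC. MR = 281 − 10Q; setting this equal to 249 gives Q = 3.2 and P = 265.
CS = ½·(281 − 265)·3.2 = 25.6.

CS = 25.6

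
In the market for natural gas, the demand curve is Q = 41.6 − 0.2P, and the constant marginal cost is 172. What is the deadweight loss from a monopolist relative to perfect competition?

DWL = 32.4

Inverting demand: P = 208 − 5Q.
Under competition P = MC = 172, so Q = (208 − 172)/5 = 7.2.
Monopoly sets MR = MC: 208 − 10Q = 172 ⇒ Q = 3.6, P = 208 − 5·3.6 = 190.
DWL is the triangle between Q = 3.6 and Q = 7.2: ½·(7.2 − 3.6)·(190 − 172) = 32.4.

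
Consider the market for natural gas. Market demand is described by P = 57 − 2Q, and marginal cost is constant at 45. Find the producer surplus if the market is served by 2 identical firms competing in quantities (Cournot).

Cournot with 2 identical firms: the symmetric best-response condition is 57 − 6q = 45. Each firm produces q = 2, total output Q = 4, price P = 49.
PS = (49 − 45)·4 = 16.

PS = 16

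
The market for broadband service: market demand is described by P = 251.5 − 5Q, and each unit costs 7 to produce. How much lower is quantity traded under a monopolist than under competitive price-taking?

Under competition P = MC = 7, so Q = (251.5 − 7)/5 = 48.9.
Monopoly sets MR = MC: 251.5 − 10Q = 7 ⇒ Q = 24.45, P = 251.5 − 5·24.45 = 129.25.
Change in quantity traded: 24.45 − 48.9 = −24.45.

Q falls by 24.45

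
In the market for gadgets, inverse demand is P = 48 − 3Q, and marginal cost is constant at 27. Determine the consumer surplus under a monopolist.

CS = 18.375

A monopolist chooses Q where MR = MC. MR = 48 − 6Q; setting this equal to 27 gives Q = 3.5 and P = 37.5.
CS = ½·(48 − 37.5)·3.5 = 18.375.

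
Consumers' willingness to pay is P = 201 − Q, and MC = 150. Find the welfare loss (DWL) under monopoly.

Under competition P = MC = 150, so Q = (201 − 150)/1 = 51.
Monopoly sets MR = MC: 201 − 2Q = 150 ⇒ Q = 25.5, P = 201 − 25.5 = 175.5.
DWL is the triangle between Q = 25.5 and Q = 51: ½·(51 − 25.5)·(175.5 − 150) = 325.125.

DWL = 325.125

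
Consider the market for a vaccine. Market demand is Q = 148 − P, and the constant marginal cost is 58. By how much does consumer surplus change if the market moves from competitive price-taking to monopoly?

CS falls by 3037.5

Inverting demand: P = 148 − Q.
Competitive firms price at marginal cost: P = 58, giving Q = 90.
CS = ½·(148 − 58)·90 = 4050.
Monopoly sets MR = MC: 148 − 2Q = 58 ⇒ Q = 45, P = 148 − 45 = 103.
CS = ½·(148 − 103)·45 = 1012.5.
Change in consumer surplus: 1012.5 − 4050 = −3037.5.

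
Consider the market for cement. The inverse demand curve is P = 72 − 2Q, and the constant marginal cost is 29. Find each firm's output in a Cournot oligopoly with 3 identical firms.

q_i = 5.375

With 3 symmetric Cournot firms, each firm's FOC gives 72 − 8q = 29, so q = 5.375, Q = 3·5.375 = 16.125, and P = 39.75.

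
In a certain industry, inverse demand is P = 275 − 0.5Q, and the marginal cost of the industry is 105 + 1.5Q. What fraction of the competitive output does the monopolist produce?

A monopolist chooses Q where MR = MC. MR = 275 − Q; setting this equal to 105 + 1.5Q gives Q = 68 and P = 241.
Competitive equilibrium sets price equal to marginal cost: 275 − 0.5Q = 105 + 1.5Q, so Q = 85 and P = 232.5.
Ratio Q_m/Q_c = 68/85 = 0.8.

Q_m/Q_c = 0.8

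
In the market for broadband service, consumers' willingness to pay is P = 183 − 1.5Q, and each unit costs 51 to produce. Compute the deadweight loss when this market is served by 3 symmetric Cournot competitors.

Under competition P = MC = 51, so Q = (183 − 51)/1.5 = 88.
Cournot with 3 identical firms: the symmetric best-response condition is 183 − 6q = 51. Each firm produces q = 22, total output Q = 66, price P = 84.
DWL is the triangle between Q = 66 and Q = 88: ½·(88 − 66)·(84 − 51) = 363.

DWL = 363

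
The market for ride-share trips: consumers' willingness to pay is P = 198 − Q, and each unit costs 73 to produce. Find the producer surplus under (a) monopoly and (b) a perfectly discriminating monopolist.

Monopoly: PS = 3906.25; Perfect PD: PS = 7812.5

Monopoly sets MR = MC: 198 − 2Q = 73 ⇒ Q = 62.5, P = 198 − 62.5 = 135.5.
PS = (135.5 − 73)·62.5 = 3906.25.
Under first-degree price discrimination the firm charges each unit its demand price and produces up to where P = MC, i.e. Q = 125. Consumer surplus is zero; producer surplus equals total surplus.
PS = ½·(198 − 73)·125 = 7812.5.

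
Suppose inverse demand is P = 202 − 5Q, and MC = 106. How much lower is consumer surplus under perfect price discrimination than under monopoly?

The monopolist equates marginal revenue to marginal cost: 202 − 10Q = 106, so Q = 9.6. From demand, P = 154.
CS = ½·(202 − 154)·9.6 = 230.4.
With perfect price discrimination, output is the efficient level Q = 19.2 (where demand meets MC), but every buyer pays their willingness to pay: CS = 0 and PS = total surplus.
CS = 0.
Change in consumer surplus: 0 − 230.4 = −230.4.

Consumer surplus falls by 230.4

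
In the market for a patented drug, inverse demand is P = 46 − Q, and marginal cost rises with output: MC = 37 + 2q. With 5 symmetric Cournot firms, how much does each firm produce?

In a 5-firm Cournot equilibrium, symmetry and the first-order condition give q = (46 − 37)/(8) = 1.125. So Q = 5.625 and P = 40.375.

q_i = 1.125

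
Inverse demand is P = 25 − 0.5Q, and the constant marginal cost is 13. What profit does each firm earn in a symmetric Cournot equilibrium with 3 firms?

In a 3-firm Cournot equilibrium, symmetry and the first-order condition give q = (25 − 13)/(2) = 6. So Q = 18 and P = 16.
Each firm's profit = (16 − 13)·6 = 18.

π_i = 18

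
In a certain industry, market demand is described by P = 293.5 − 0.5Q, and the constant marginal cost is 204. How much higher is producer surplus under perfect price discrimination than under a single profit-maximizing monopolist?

A monopolist chooses Q where MR = MC. MR = 293.5 − Q; setting this equal to 204 gives Q = 89.5 and P = 248.75.
PS = (248.75 − 204)·89.5 = 4005.125.
A perfectly discriminating monopolist sells every unit with P(Q) ≥ MC(Q), so output equals the competitive quantity Q = 179. Each buyer pays their reservation price, so CS = 0 and the firm captures all surplus.
PS = ½·(293.5 − 204)·179 = 8010.25.
Change in producer surplus: 8010.25 − 4005.125 = 4005.125.

Producer surplus rises by 4005.125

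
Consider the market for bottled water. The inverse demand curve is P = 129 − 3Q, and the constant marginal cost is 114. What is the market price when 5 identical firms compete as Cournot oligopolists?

P = 116.5

Cournot with 5 identical firms: the symmetric best-response condition is 129 − 18q = 114. Each firm produces q = 5/6, total output Q = 25/6, price P = 116.5.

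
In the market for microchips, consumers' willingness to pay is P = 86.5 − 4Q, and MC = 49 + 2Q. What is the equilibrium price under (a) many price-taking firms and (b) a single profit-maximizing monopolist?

Under competition P = MC: 86.5 − 4Q = 49 + 2Q ⇒ Q = 6.25, P = 61.5.
A monopolist chooses Q where MR = MC. MR = 86.5 − 8Q; setting this equal to 49 + 2Q gives Q = 3.75 and P = 71.5.

Competition: P = 61.5; Monopoly: P = 71.5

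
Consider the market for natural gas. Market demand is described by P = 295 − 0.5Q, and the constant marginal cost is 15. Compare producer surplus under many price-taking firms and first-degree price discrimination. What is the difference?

Producer surplus rises by 78400

Perfect competition: P = MC = 15, so 295 − 0.5Q = 15 and Q = 560.
PS = (15 − 15)·560 = 0.
A perfectly discriminating monopolist sells every unit with P(Q) ≥ MC(Q), so output equals the competitive quantity Q = 560. Each buyer pays their reservation price, so CS = 0 and the firm captures all surplus.
PS = ½·(295 − 15)·560 = 78400.
Change in producer surplus: 78400 − 0 = 78400.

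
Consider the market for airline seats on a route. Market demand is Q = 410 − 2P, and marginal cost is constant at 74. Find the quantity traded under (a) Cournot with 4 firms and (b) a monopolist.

Cournot: Q = 209.6; Monopoly: Q = 131

Inverting demand: P = 205 − 0.5Q.
In a 4-firm Cournot equilibrium, symmetry and the first-order condition give q = (205 − 74)/(2.5) = 52.4. So Q = 209.6 and P = 100.2.
Monopoly sets MR = MC: 205 − Q = 74 ⇒ Q = 131, P = 205 − 0.5·131 = 139.5.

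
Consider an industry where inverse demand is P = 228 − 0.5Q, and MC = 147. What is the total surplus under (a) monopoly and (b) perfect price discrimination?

Monopoly sets MR = MC: 228 − Q = 147 ⇒ Q = 81, P = 228 − 0.5·81 = 187.5.
CS = ½·(228 − 187.5)·81 = 1640.25; PS = (187.5 − 147)·81 = 3280.5; TS = 4920.75.
A perfectly discriminating monopolist sells every unit with P(Q) ≥ MC(Q), so output equals the competitive quantity Q = 162. Each buyer pays their reservation price, so CS = 0 and the firm captures all surplus.
TS = 6561 (equal to competitive TS).

Monopoly: TS = 4920.75; Perfect PD: TS = 6561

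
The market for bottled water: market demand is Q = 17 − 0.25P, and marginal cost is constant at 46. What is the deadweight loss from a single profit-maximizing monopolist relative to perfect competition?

DWL = 15.125

Inverting demand: P = 68 − 4Q.
Under competition P = MC = 46, so Q = (68 − 46)/4 = 5.5.
Monopoly sets MR = MC: 68 − 8Q = 46 ⇒ Q = 2.75, P = 68 − 4·2.75 = 57.
DWL is the triangle between Q = 2.75 and Q = 5.5: ½·(5.5 − 2.75)·(57 − 46) = 15.125.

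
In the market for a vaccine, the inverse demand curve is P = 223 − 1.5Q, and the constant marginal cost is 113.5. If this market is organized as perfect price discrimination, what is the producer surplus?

With perfect price discrimination, output is the efficient level Q = 73 (where demand meets MC), but every buyer pays their willingness to pay: CS = 0 and PS = total surplus.
PS = ½·(223 − 113.5)·73 = 3996.75.

PS = 3996.75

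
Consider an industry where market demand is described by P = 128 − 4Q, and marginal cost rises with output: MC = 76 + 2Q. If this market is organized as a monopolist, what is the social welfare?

The monopolist equates marginal revenue to marginal cost: 128 − 8Q = 76 + 2Q, so Q = 5.2. From demand, P = 107.2.
CS = ½·(128 − 107.2)·5.2 = 54.08; PS = (107.2·5.2 − 76·5.2 − ½·2·5.2²) = 135.2; TS = 189.28.

TS = 189.28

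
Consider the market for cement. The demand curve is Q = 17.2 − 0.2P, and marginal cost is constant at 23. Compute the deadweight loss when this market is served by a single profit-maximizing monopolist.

DWL = 99.225

Inverting demand: P = 86 − 5Q.
Competitive firms price at marginal cost: P = 23, giving Q = 12.6.
The monopolist equates marginal revenue to marginal cost: 86 − 10Q = 23, so Q = 6.3. From demand, P = 54.5.
DWL is the triangle between Q = 6.3 and Q = 12.6: ½·(12.6 − 6.3)·(54.5 − 23) = 99.225.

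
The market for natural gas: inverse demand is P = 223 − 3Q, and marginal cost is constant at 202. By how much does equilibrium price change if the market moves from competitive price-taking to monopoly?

Perfect competition: P = MC = 202, so 223 − 3Q = 202 and Q = 7.
Monopoly sets MR = MC: 223 − 6Q = 202 ⇒ Q = 3.5, P = 223 − 3·3.5 = 212.5.
Change in equilibrium price: 212.5 − 202 = 10.5.

Equilibrium price rises by 10.5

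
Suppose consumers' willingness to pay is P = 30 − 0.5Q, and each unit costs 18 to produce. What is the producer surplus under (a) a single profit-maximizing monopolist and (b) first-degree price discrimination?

Monopoly: PS = 72; Perfect PD: PS = 144

The monopolist equates marginal revenue to marginal cost: 30 − Q = 18, so Q = 12. From demand, P = 24.
PS = (24 − 18)·12 = 72.
With perfect price discrimination, output is the efficient level Q = 24 (where demand meets MC), but every buyer pays their willingness to pay: CS = 0 and PS = total surplus.
PS = ½·(30 − 18)·24 = 144.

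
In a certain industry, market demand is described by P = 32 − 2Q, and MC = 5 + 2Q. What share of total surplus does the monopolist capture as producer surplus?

Monopoly sets MR = MC: 32 − 4Q = 5 + 2Q ⇒ Q = 4.5, P = 32 − 2·4.5 = 23.
CS = ½·(32 − 23)·4.5 = 20.25.
PS = P·Q − VC(Q) = 23·4.5 − (5·4.5 + ½·2·4.5²) = 60.75.
Share captured = PS/TS = 60.75/81 = 0.75.

PS/TS = 0.75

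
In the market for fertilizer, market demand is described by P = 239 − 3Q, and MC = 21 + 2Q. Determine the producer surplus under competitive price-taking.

PS = 1900.96

Competitive equilibrium sets price equal to marginal cost: 239 − 3Q = 21 + 2Q, so Q = 43.6 and P = 108.2.
PS = P·Q − VC(Q) = 108.2·43.6 − (21·43.6 + ½·2·43.6²) = 1900.96.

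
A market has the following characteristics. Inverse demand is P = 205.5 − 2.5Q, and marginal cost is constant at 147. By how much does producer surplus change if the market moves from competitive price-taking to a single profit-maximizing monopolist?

Perfect competition: P = MC = 147, so 205.5 − 2.5Q = 147 and Q = 23.4.
PS = (147 − 147)·23.4 = 0.
The monopolist equates marginal revenue to marginal cost: 205.5 − 5Q = 147, so Q = 11.7. From demand, P = 176.25.
PS = (176.25 − 147)·11.7 = 342.225.
Change in producer surplus: 342.225 − 0 = 342.225.

Producer surplus rises by 342.225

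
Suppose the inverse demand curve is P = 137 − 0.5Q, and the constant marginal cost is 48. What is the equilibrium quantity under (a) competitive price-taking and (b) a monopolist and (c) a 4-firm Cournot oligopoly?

Perfect competition: P = MC = 48, so 137 − 0.5Q = 48 and Q = 178.
A monopolist chooses Q where MR = MC. MR = 137 − Q; setting this equal to 48 gives Q = 89 and P = 92.5.
With 4 symmetric Cournot firms, each firm's FOC gives 137 − 2.5q = 48, so q = 35.6, Q = 4·35.6 = 142.4, and P = 65.8.

Competition: Q = 178; Monopoly: Q = 89; Cournot: Q = 142.4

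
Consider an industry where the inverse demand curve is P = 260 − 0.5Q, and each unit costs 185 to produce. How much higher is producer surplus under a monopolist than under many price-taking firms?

Producer surplus rises by 2812.5

Competitive firms price at marginal cost: P = 185, giving Q = 150.
PS = (185 − 185)·150 = 0.
A monopolist chooses Q where MR = MC. MR = 260 − Q; setting this equal to 185 gives Q = 75 and P = 222.5.
PS = (222.5 − 185)·75 = 2812.5.
Change in producer surplus: 2812.5 − 0 = 2812.5.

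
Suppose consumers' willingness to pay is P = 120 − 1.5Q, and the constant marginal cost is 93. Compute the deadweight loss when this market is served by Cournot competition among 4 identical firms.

DWL = 9.72

Under competition P = MC = 93, so Q = (120 − 93)/1.5 = 18.
Cournot with 4 identical firms: the symmetric best-response condition is 120 − 7.5q = 93. Each firm produces q = 3.6, total output Q = 14.4, price P = 98.4.
DWL is the triangle between Q = 14.4 and Q = 18: ½·(18 − 14.4)·(98.4 − 93) = 9.72.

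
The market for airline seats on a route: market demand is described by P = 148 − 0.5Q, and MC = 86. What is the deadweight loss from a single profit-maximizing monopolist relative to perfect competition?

DWL = 961

Competitive firms price at marginal cost: P = 86, giving Q = 124.
The monopolist equates marginal revenue to marginal cost: 148 − Q = 86, so Q = 62. From demand, P = 117.
DWL is the triangle between Q = 62 and Q = 124: ½·(124 − 62)·(117 − 86) = 961.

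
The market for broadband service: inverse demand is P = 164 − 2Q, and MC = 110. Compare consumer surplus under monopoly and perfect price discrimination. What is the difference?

Monopoly sets MR = MC: 164 − 4Q = 110 ⇒ Q = 13.5, P = 164 − 2·13.5 = 137.
CS = ½·(164 − 137)·13.5 = 182.25.
With perfect price discrimination, output is the efficient level Q = 27 (where demand meets MC), but every buyer pays their willingness to pay: CS = 0 and PS = total surplus.
CS = 0.
Change in consumer surplus: 0 − 182.25 = −182.25.

Consumer surplus falls by 182.25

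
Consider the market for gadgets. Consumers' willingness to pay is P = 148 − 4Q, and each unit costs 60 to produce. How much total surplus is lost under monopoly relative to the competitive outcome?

DWL = 242

Under competition P = MC = 60, so Q = (148 − 60)/4 = 22.
Monopoly sets MR = MC: 148 − 8Q = 60 ⇒ Q = 11, P = 148 − 4·11 = 104.
DWL is the triangle between Q = 11 and Q = 22: ½·(22 − 11)·(104 − 60) = 242.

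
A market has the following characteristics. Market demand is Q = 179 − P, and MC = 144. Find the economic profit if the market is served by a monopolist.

Inverting demand: P = 179 − Q.
A monopolist chooses Q where MR = MC. MR = 179 − 2Q; setting this equal to 144 gives Q = 17.5 and P = 161.5.
Profit = (161.5 − 144)·17.5 = 306.25.

Profit = 306.25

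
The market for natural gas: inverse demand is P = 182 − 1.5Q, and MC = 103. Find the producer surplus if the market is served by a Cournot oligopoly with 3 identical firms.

With 3 symmetric Cournot firms, each firm's FOC gives 182 − 6q = 103, so q = 79/6, Q = 3·79/6 = 39.5, and P = 122.75.
PS = (122.75 − 103)·39.5 = 780.125.

PS = 780.125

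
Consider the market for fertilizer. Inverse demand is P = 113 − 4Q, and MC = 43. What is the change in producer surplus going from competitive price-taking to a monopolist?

Perfect competition: P = MC = 43, so 113 − 4Q = 43 and Q = 17.5.
PS = (43 − 43)·17.5 = 0.
The monopolist equates marginal revenue to marginal cost: 113 − 8Q = 43, so Q = 8.75. From demand, P = 78.
PS = (78 − 43)·8.75 = 306.25.
Change in producer surplus: 306.25 − 0 = 306.25.

Producer surplus rises by 306.25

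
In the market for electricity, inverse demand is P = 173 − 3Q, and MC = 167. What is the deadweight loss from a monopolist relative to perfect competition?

Under competition P = MC = 167, so Q = (173 − 167)/3 = 2.
A monopolist chooses Q where MR = MC. MR = 173 − 6Q; setting this equal to 167 gives Q = 1 and P = 170.
DWL is the triangle between Q = 1 and Q = 2: ½·(2 − 1)·(170 − 167) = 1.5.

DWL = 1.5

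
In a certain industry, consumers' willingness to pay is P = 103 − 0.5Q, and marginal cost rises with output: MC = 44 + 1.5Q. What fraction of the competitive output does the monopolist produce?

Q_m/Q_c = 0.8

Monopoly sets MR = MC: 103 − Q = 44 + 1.5Q ⇒ Q = 23.6, P = 103 − 0.5·23.6 = 91.2.
Competitive equilibrium sets price equal to marginal cost: 103 − 0.5Q = 44 + 1.5Q, so Q = 29.5 and P = 88.25.
Ratio Q_m/Q_c = 23.6/29.5 = 0.8.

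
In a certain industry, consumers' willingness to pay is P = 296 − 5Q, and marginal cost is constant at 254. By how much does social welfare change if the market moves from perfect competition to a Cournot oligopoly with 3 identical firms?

TS falls by 11.025

Perfect competition: P = MC = 254, so 296 − 5Q = 254 and Q = 8.4.
CS = ½·(296 − 254)·8.4 = 176.4; PS = (254 − 254)·8.4 = 0; TS = 176.4.
Cournot with 3 identical firms: the symmetric best-response condition is 296 − 20q = 254. Each firm produces q = 2.1, total output Q = 6.3, price P = 264.5.
CS = ½·(296 − 264.5)·6.3 = 99.225; PS = (264.5 − 254)·6.3 = 66.15; TS = 165.375.
Change in social welfare: 165.375 − 176.4 = −11.025.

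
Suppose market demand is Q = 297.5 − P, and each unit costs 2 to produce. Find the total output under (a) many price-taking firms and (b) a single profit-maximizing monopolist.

Competition: Q = 295.5; Monopoly: Q = 147.75

Inverting demand: P = 297.5 − Q.
Under competition P = MC = 2, so Q = (297.5 − 2)/1 = 295.5.
A monopolist chooses Q where MR = MC. MR = 297.5 − 2Q; setting this equal to 2 gives Q = 147.75 and P = 149.75.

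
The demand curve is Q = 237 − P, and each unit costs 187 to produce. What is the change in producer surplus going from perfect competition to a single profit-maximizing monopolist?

Inverting demand: P = 237 − Q.
Competitive firms price at marginal cost: P = 187, giving Q = 50.
PS = (187 − 187)·50 = 0.
Monopoly sets MR = MC: 237 − 2Q = 187 ⇒ Q = 25, P = 237 − 25 = 212.
PS = (212 − 187)·25 = 625.
Change in producer surplus: 625 − 0 = 625.

PS rises by 625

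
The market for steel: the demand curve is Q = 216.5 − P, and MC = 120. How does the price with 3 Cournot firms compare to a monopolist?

Inverting demand: P = 216.5 − Q.
Cournot with 3 identical firms: the symmetric best-response condition is 216.5 − 4q = 120. Each firm produces q = 24.125, total output Q = 72.375, price P = 144.125.
Monopoly sets MR = MC: 216.5 − 2Q = 120 ⇒ Q = 48.25, P = 216.5 − 48.25 = 168.25.

Cournot: P = 144.125; Monopoly: P = 168.25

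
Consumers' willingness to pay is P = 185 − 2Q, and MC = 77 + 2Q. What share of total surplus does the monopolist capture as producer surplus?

The monopolist equates marginal revenue to marginal cost: 185 − 4Q = 77 + 2Q, so Q = 18. From demand, P = 149.
CS = ½·(185 − 149)·18 = 324.
PS = P·Q − VC(Q) = 149·18 − (77·18 + ½·2·18²) = 972.
Share captured = PS/TS = 972/1296 = 0.75.

PS/TS = 0.75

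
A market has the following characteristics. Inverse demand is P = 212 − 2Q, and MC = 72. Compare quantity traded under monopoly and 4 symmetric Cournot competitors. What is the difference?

Q rises by 21

A monopolist chooses Q where MR = MC. MR = 212 − 4Q; setting this equal to 72 gives Q = 35 and P = 142.
With 4 symmetric Cournot firms, each firm's FOC gives 212 − 10q = 72, so q = 14, Q = 4·14 = 56, and P = 100.
Change in quantity traded: 56 − 35 = 21.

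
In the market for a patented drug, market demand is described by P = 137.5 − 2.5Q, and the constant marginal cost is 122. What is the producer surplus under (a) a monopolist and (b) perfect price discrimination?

The monopolist equates marginal revenue to marginal cost: 137.5 − 5Q = 122, so Q = 3.1. From demand, P = 129.75.
PS = (129.75 − 122)·3.1 = 24.025.
With perfect price discrimination, output is the efficient level Q = 6.2 (where demand meets MC), but every buyer pays their willingness to pay: CS = 0 and PS = total surplus.
PS = ½·(137.5 − 122)·6.2 = 48.05.

Monopoly: PS = 24.025; Perfect PD: PS = 48.05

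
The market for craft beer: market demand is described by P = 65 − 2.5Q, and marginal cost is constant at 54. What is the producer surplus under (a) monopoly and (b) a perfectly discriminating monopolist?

Monopoly: PS = 12.1; Perfect PD: PS = 24.2

A monopolist chooses Q where MR = MC. MR = 65 − 5Q; setting this equal to 54 gives Q = 2.2 and P = 59.5.
PS = (59.5 − 54)·2.2 = 12.1.
A perfectly discriminating monopolist sells every unit with P(Q) ≥ MC(Q), so output equals the competitive quantity Q = 4.4. Each buyer pays their reservation price, so CS = 0 and the firm captures all surplus.
PS = ½·(65 − 54)·4.4 = 24.2.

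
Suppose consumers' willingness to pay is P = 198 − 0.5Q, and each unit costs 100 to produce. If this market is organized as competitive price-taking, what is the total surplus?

Perfect competition: P = MC = 100, so 198 − 0.5Q = 100 and Q = 196.
CS = ½·(198 − 100)·196 = 9604; PS = (100 − 100)·196 = 0; TS = 9604.

TS = 9604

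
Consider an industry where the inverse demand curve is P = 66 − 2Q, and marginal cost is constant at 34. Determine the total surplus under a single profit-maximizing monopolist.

TS = 192

A monopolist chooses Q where MR = MC. MR = 66 − 4Q; setting this equal to 34 gives Q = 8 and P = 50.
CS = ½·(66 − 50)·8 = 64; PS = (50 − 34)·8 = 128; TS = 192.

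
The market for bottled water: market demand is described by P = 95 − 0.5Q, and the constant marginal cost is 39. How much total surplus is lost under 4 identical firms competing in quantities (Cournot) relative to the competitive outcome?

Perfect competition: P = MC = 39, so 95 − 0.5Q = 39 and Q = 112.
Cournot with 4 identical firms: the symmetric best-response condition is 95 − 2.5q = 39. Each firm produces q = 22.4, total output Q = 89.6, price P = 50.2.
DWL is the triangle between Q = 89.6 and Q = 112: ½·(112 − 89.6)·(50.2 − 39) = 125.44.

DWL = 125.44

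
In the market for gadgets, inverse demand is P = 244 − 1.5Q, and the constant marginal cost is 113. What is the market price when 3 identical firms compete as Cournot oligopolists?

With 3 symmetric Cournot firms, each firm's FOC gives 244 − 6q = 113, so q = 131/6, Q = 3·131/6 = 65.5, and P = 145.75.

P = 145.75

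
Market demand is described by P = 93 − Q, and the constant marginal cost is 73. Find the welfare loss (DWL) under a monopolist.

Perfect competition: P = MC = 73, so 93 − Q = 73 and Q = 20.
A monopolist chooses Q where MR = MC. MR = 93 − 2Q; setting this equal to 73 gives Q = 10 and P = 83.
DWL is the triangle between Q = 10 and Q = 20: ½·(20 − 10)·(83 − 73) = 50.

DWL = 50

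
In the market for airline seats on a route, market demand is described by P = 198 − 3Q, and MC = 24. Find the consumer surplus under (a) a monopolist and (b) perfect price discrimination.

The monopolist equates marginal revenue to marginal cost: 198 − 6Q = 24, so Q = 29. From demand, P = 111.
CS = ½·(198 − 111)·29 = 1261.5.
A perfectly discriminating monopolist sells every unit with P(Q) ≥ MC(Q), so output equals the competitive quantity Q = 58. Each buyer pays their reservation price, so CS = 0 and the firm captures all surplus.
CS = 0.

Monopoly: CS = 1261.5; Perfect PD: CS = 0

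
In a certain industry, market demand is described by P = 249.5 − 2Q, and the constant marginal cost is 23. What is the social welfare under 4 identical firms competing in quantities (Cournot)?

TS = 12312.54

In a 4-firm Cournot equilibrium, symmetry and the first-order condition give q = (249.5 − 23)/(10) = 22.65. So Q = 90.6 and P = 68.3.
CS = ½·(249.5 − 68.3)·90.6 = 8208.36; PS = (68.3 − 23)·90.6 = 4104.18; TS = 12312.54.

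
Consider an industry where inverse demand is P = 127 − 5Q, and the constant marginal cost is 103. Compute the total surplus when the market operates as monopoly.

TS = 43.2

Monopoly sets MR = MC: 127 − 10Q = 103 ⇒ Q = 2.4, P = 127 − 5·2.4 = 115.
CS = ½·(127 − 115)·2.4 = 14.4; PS = (115 − 103)·2.4 = 28.8; TS = 43.2.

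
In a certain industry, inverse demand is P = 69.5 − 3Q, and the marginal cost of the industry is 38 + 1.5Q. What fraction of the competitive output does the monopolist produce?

A monopolist chooses Q where MR = MC. MR = 69.5 − 6Q; setting this equal to 38 + 1.5Q gives Q = 4.2 and P = 56.9.
Competitive equilibrium sets price equal to marginal cost: 69.5 − 3Q = 38 + 1.5Q, so Q = 7 and P = 48.5.
Ratio Q_m/Q_c = 4.2/7 = 0.6.

Q_m/Q_c = 0.6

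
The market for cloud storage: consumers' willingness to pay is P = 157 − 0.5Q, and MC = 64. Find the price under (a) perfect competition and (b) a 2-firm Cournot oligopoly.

Competition: P = 64; Cournot: P = 95

Competitive firms price at marginal cost: P = 64, giving Q = 186.
In a 2-firm Cournot equilibrium, symmetry and the first-order condition give q = (157 − 64)/(1.5) = 62. So Q = 124 and P = 95.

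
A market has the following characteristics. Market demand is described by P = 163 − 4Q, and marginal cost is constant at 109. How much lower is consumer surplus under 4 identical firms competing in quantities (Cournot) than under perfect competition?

Under competition P = MC = 109, so Q = (163 − 109)/4 = 13.5.
CS = ½·(163 − 109)·13.5 = 364.5.
In a 4-firm Cournot equilibrium, symmetry and the first-order condition give q = (163 − 109)/(20) = 2.7. So Q = 10.8 and P = 119.8.
CS = ½·(163 − 119.8)·10.8 = 233.28.
Change in consumer surplus: 233.28 − 364.5 = −131.22.

CS falls by 131.22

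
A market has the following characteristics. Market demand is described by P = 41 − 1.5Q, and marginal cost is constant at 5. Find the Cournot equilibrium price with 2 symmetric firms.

P = 17

Cournot with 2 identical firms: the symmetric best-response condition is 41 − 4.5q = 5. Each firm produces q = 8, total output Q = 16, price P = 17.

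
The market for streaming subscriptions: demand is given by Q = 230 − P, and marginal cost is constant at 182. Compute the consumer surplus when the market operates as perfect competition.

Inverting demand: P = 230 − Q.
Perfect competition: P = MC = 182, so 230 − Q = 182 and Q = 48.
CS = ½·(230 − 182)·48 = 1152.

CS = 1152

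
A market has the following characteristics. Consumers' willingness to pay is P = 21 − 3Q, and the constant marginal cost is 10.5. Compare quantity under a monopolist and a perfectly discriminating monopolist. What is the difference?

Monopoly sets MR = MC: 21 − 6Q = 10.5 ⇒ Q = 1.75, P = 21 − 3·1.75 = 15.75.
Under first-degree price discrimination the firm charges each unit its demand price and produces up to where P = MC, i.e. Q = 3.5. Consumer surplus is zero; producer surplus equals total surplus.
Change in quantity: 3.5 − 1.75 = 1.75.

Q rises by 1.75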